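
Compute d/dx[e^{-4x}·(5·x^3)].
x^{2} \left(15 - 20 x\right) e^{- 4 x}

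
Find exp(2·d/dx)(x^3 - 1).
x^{3} + 6 x^{2} + 12 x + 7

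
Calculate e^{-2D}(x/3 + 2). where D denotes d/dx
\frac{x}{3} + \frac{4}{3}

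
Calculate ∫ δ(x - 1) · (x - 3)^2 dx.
4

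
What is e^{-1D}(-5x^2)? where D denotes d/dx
- 5 x^{2} + 10 x - 5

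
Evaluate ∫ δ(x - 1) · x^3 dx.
1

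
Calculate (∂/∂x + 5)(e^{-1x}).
4 e^{- x}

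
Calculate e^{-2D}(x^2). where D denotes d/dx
x^{2} - 4 x + 4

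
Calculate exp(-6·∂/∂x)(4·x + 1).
4 x - 23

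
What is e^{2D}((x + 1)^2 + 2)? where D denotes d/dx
x^{2} + 6 x + 11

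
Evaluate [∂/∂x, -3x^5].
- 15 x^{4}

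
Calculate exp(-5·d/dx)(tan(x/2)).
\tan{\left(\frac{x}{2} - \frac{5}{2} \right)}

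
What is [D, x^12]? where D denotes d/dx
12 x^{11}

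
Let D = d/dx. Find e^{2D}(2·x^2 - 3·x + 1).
2 x^{2} + 5 x + 3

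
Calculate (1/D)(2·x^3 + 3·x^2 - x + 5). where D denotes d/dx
\frac{x^{4}}{2} + x^{3} - \frac{x^{2}}{2} + 5 x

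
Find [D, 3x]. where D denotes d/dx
3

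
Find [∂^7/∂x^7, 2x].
14\frac{d^{6}}{dx^{6}}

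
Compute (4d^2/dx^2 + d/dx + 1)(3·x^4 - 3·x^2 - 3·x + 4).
3 x^{4} + 12 x^{3} + 141 x^{2} - 9 x - 23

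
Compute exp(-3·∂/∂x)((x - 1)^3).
x^{3} - 12 x^{2} + 48 x - 64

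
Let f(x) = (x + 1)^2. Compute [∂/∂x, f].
2 x + 2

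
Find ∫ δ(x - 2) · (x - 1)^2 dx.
1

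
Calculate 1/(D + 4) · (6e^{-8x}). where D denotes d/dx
- \frac{3 e^{- 8 x}}{2}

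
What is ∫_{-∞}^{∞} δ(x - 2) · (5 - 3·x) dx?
-1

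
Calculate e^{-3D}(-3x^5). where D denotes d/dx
- 3 x^{5} + 45 x^{4} - 270 x^{3} + 810 x^{2} - 1215 x + 729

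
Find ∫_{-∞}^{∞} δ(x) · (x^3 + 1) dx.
1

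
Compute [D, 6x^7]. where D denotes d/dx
42 x^{6}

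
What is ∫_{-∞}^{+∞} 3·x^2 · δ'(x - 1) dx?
-6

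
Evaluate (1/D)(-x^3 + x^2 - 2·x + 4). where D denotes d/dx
- \frac{x^{4}}{4} + \frac{x^{3}}{3} - x^{2} + 4 x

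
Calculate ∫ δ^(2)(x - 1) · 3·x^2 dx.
6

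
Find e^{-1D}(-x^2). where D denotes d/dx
- x^{2} + 2 x - 1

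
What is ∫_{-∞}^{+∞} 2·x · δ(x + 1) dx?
-2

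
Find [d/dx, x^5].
5 x^{4}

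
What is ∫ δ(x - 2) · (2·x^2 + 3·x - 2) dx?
12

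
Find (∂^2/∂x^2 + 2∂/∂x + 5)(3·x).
15 x + 6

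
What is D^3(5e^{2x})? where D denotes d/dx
40 e^{2 x}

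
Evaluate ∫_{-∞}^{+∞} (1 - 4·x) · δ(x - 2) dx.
-7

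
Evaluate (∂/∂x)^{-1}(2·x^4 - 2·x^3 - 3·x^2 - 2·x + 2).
\frac{2 x^{5}}{5} - \frac{x^{4}}{2} - x^{3} - x^{2} + 2 x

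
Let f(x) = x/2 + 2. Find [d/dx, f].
\frac{1}{2}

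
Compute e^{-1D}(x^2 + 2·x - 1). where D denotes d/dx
x^{2} - 2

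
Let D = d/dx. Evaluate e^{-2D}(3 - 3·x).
9 - 3 x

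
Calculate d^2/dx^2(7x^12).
924 x^{10}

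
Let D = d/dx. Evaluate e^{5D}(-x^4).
- x^{4} - 20 x^{3} - 150 x^{2} - 500 x - 625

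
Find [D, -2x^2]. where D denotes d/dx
- 4 x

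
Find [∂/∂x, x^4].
4 x^{3}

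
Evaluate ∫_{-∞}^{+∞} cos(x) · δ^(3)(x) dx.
0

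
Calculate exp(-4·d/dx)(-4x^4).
- 4 x^{4} + 64 x^{3} - 384 x^{2} + 1024 x - 1024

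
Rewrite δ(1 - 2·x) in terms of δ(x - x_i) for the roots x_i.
\frac{\delta(x - 1/2)}{2}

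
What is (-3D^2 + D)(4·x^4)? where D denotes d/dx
16 x^{2} \left(x - 9\right)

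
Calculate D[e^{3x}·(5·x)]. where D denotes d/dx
\left(15 x + 5\right) e^{3 x}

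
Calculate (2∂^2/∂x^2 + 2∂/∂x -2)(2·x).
4 - 4 x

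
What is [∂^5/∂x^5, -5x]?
-25\frac{d^{4}}{dx^{4}}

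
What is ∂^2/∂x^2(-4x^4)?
- 48 x^{2}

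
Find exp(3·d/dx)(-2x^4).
- 2 x^{4} - 24 x^{3} - 108 x^{2} - 216 x - 162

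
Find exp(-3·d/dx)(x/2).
\frac{x}{2} - \frac{3}{2}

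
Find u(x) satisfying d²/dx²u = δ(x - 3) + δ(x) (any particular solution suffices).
\frac{|x - 3|}{2} + \frac{|x|}{2}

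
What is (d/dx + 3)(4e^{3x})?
24 e^{3 x}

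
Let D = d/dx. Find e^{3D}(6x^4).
6 x^{4} + 72 x^{3} + 324 x^{2} + 648 x + 486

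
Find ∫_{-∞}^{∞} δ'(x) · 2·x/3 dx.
- \frac{2}{3}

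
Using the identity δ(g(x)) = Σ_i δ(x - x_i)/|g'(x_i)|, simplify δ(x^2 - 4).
\frac{\delta(x + 2) + \delta(x - 2)}{4}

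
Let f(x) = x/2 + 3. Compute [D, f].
\frac{1}{2}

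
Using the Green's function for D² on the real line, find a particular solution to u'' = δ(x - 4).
\frac{|x - 4|}{2}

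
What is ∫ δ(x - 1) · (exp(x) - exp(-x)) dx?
2 \sinh{\left(1 \right)}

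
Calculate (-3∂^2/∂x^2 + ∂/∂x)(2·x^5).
10 x^{3} \left(x - 12\right)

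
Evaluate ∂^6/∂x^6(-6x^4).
0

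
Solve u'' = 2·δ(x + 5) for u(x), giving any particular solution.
|x + 5|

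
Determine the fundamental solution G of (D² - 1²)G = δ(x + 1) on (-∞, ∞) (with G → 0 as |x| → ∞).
-\frac{e^{-|x + 1|}}{2}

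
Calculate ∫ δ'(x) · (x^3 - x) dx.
1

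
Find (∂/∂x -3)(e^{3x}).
0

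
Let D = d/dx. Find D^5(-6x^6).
- 4320 x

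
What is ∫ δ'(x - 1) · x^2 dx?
-2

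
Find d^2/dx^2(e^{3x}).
9 e^{3 x}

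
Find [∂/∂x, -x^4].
- 4 x^{3}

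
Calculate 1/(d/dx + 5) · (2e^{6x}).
\frac{2 e^{6 x}}{11}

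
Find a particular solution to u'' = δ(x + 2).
\frac{|x + 2|}{2}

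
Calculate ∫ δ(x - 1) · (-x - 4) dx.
-5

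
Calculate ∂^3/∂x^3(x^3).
6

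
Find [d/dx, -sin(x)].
- \cos{\left(x \right)}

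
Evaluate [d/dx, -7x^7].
- 49 x^{6}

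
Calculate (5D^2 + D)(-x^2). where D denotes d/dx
- 2 x - 10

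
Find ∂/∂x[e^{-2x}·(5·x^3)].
x^{2} \left(15 - 10 x\right) e^{- 2 x}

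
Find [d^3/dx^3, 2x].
6\frac{d^{2}}{dx^{2}}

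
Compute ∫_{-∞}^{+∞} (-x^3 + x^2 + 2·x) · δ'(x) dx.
-2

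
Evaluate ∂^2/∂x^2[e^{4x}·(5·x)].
\left(80 x + 40\right) e^{4 x}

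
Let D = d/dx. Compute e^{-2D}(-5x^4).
- 5 x^{4} + 40 x^{3} - 120 x^{2} + 160 x - 80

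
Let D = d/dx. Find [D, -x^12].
- 12 x^{11}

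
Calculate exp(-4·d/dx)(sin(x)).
\sin{\left(x - 4 \right)}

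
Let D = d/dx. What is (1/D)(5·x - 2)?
\frac{5 x^{2}}{2} - 2 x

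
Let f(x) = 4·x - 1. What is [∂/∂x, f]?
4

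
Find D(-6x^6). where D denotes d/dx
- 36 x^{5}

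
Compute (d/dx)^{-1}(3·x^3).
\frac{3 x^{4}}{4}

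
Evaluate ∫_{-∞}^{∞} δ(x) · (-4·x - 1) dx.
-1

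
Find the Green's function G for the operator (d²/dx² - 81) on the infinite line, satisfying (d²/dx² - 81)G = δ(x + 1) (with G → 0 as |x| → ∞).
-\frac{e^{-9|x + 1|}}{18}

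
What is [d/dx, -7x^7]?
- 49 x^{6}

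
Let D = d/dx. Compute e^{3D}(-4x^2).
- 4 x^{2} - 24 x - 36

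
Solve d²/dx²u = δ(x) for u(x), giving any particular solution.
\frac{|x|}{2}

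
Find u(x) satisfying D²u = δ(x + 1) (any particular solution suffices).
\frac{|x + 1|}{2}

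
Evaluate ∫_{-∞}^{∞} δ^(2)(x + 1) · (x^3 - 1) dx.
-6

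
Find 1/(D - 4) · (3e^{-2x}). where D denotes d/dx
- \frac{e^{- 2 x}}{2}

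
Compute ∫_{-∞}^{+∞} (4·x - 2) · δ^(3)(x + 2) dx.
0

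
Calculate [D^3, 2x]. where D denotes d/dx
6D^{2}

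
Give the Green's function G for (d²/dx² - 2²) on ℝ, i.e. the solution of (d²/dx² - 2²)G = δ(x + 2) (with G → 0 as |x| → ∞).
-\frac{e^{-2|x + 2|}}{4}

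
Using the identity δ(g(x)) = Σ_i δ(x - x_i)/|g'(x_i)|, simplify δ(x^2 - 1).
\frac{\delta(x - 1) + \delta(x + 1)}{2}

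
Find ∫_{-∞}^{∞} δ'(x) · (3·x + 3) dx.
-3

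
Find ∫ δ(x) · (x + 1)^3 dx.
1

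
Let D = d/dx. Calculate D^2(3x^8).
168 x^{6}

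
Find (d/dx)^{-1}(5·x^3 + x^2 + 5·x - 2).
\frac{5 x^{4}}{4} + \frac{x^{3}}{3} + \frac{5 x^{2}}{2} - 2 x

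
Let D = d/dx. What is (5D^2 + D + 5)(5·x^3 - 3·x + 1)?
25 x^{3} + 15 x^{2} + 135 x + 2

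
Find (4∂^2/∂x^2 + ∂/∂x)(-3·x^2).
- 6 x - 24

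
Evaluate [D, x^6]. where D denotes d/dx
6 x^{5}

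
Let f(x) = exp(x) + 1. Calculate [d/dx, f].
e^{x}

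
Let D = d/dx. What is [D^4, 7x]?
28D^{3}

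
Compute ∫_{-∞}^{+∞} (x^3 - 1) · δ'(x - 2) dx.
-12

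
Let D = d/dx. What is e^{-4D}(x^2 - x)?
x^{2} - 9 x + 20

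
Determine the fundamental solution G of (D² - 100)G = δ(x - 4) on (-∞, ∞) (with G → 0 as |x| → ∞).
-\frac{e^{-10|x - 4|}}{20}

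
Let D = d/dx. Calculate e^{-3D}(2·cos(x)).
2 \cos{\left(x - 3 \right)}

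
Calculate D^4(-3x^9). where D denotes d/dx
- 9072 x^{5}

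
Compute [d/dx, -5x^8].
- 40 x^{7}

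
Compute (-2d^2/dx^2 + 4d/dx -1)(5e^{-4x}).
- 245 e^{- 4 x}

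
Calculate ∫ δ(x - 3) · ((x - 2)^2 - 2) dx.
-1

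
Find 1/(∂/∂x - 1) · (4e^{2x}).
4 e^{2 x}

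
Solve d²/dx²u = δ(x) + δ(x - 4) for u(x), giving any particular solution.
\frac{|x|}{2} + \frac{|x - 4|}{2}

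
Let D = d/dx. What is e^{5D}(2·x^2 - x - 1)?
2 x^{2} + 19 x + 44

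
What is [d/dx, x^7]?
7 x^{6}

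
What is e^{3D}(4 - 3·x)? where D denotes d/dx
- 3 x - 5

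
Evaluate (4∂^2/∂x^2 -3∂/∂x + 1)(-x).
3 - x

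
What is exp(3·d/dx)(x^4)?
x^{4} + 12 x^{3} + 54 x^{2} + 108 x + 81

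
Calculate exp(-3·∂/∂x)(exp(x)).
e^{x - 3}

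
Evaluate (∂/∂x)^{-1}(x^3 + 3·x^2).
\frac{x^{4}}{4} + x^{3}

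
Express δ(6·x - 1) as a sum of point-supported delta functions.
\frac{\delta(x - 1/6)}{6}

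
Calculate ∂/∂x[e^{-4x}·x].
\left(1 - 4 x\right) e^{- 4 x}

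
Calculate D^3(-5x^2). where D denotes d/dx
0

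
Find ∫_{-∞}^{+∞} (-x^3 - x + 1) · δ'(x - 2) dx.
13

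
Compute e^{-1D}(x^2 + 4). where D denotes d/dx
x^{2} - 2 x + 5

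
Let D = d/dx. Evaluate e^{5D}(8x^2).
8 x^{2} + 80 x + 200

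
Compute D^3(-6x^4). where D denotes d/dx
- 144 x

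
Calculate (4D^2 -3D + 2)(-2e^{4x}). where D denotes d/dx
- 108 e^{4 x}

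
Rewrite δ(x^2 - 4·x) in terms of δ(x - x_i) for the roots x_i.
\frac{\delta(x - 4) + \delta(x)}{4}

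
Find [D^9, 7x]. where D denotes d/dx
63D^{8}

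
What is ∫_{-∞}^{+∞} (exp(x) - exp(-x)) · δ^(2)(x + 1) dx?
- 2 \sinh{\left(1 \right)}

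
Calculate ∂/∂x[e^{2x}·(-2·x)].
\left(- 4 x - 2\right) e^{2 x}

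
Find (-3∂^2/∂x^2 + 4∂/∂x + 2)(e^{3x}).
- 13 e^{3 x}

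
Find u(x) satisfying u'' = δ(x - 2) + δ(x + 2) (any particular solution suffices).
\frac{|x - 2|}{2} + \frac{|x + 2|}{2}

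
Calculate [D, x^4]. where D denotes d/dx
4 x^{3}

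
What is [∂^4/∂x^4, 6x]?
24\frac{d^{3}}{dx^{3}}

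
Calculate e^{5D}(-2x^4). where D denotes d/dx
- 2 x^{4} - 40 x^{3} - 300 x^{2} - 1000 x - 1250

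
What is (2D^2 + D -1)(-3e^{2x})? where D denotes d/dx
- 27 e^{2 x}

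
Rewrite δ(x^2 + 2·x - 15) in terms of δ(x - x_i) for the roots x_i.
\frac{\delta(x - 3) + \delta(x + 5)}{8}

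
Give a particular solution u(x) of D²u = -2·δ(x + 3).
-|x + 3|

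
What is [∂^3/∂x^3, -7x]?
-21\frac{d^{2}}{dx^{2}}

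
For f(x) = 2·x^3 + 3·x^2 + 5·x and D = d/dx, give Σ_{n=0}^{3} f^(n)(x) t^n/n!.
2 t^{3} + t^{2} \left(6 x + 3\right) + t \left(6 x^{2} + 6 x + 5\right) + 2 x^{3} + 3 x^{2} + 5 x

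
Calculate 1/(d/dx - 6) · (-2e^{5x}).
2 e^{5 x}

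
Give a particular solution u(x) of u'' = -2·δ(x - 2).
-|x - 2|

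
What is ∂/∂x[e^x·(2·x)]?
2 \left(x + 1\right) e^{x}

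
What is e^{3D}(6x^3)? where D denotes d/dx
6 x^{3} + 54 x^{2} + 162 x + 162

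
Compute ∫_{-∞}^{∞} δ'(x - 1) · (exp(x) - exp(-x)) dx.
- 2 \cosh{\left(1 \right)}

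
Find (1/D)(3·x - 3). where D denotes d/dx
\frac{3 x^{2}}{2} - 3 x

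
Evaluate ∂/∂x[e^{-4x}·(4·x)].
4 \left(1 - 4 x\right) e^{- 4 x}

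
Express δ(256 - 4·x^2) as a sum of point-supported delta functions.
\frac{\delta(x - 8) + \delta(x + 8)}{64}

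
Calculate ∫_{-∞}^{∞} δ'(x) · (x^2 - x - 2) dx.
1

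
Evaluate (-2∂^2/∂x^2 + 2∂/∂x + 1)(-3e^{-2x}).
33 e^{- 2 x}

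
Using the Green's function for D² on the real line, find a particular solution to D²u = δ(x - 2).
\frac{|x - 2|}{2}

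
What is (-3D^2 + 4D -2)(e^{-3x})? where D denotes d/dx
- 41 e^{- 3 x}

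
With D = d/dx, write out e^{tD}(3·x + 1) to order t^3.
3 t + 3 x + 1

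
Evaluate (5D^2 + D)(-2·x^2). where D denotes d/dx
- 4 x - 20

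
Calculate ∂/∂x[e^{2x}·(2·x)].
\left(4 x + 2\right) e^{2 x}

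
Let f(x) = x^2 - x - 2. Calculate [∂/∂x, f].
2 x - 1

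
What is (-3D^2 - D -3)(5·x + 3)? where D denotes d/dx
- 15 x - 14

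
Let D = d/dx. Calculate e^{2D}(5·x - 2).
5 x + 8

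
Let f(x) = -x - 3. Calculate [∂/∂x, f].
-1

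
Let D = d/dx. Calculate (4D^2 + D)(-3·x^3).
9 x \left(- x - 8\right)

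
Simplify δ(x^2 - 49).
\frac{\delta(x - 7) + \delta(x + 7)}{14}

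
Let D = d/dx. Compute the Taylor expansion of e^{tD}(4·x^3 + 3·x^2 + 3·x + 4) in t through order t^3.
4 t^{3} + t^{2} \left(12 x + 3\right) + 3 t \left(4 x^{2} + 2 x + 1\right) + 4 x^{3} + 3 x^{2} + 3 x + 4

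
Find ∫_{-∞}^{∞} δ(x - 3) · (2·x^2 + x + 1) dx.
22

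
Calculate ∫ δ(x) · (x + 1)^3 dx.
1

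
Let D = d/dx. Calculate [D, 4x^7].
28 x^{6}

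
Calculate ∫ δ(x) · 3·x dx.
0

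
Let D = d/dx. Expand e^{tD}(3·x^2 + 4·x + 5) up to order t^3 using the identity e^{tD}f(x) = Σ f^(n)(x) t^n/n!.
3 t^{2} + 2 t \left(3 x + 2\right) + 3 x^{2} + 4 x + 5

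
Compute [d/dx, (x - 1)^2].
2 x - 2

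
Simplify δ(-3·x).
\frac{\delta(x)}{3}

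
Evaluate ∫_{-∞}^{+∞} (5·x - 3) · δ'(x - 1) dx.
-5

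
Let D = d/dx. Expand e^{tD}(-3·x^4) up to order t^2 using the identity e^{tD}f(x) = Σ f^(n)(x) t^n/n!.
3 x^{2} \left(- 6 t^{2} - 4 t x - x^{2}\right)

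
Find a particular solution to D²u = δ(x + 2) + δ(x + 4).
\frac{|x + 2|}{2} + \frac{|x + 4|}{2}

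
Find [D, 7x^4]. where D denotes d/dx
28 x^{3}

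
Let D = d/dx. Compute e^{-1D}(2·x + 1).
2 x - 1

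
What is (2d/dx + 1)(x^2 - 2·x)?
x^{2} + 2 x - 4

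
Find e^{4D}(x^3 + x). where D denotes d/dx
x^{3} + 12 x^{2} + 49 x + 68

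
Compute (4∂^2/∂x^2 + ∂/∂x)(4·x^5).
20 x^{3} \left(x + 16\right)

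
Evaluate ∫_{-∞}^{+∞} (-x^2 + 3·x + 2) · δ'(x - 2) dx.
1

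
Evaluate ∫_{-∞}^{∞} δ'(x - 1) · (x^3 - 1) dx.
-3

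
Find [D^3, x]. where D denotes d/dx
3D^{2}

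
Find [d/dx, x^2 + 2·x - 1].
2 x + 2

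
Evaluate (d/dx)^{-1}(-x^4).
- \frac{x^{5}}{5}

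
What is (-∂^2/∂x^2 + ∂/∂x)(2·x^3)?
6 x \left(x - 2\right)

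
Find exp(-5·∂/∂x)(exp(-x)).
e^{5 - x}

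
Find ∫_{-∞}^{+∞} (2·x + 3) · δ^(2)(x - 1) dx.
0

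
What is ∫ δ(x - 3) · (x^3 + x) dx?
30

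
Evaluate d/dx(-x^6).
- 6 x^{5}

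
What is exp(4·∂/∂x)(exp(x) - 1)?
e^{x + 4} - 1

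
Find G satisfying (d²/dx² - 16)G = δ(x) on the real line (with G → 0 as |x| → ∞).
-\frac{e^{-4|x|}}{8}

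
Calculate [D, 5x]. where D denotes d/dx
5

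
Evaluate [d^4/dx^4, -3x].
-12\frac{d^{3}}{dx^{3}}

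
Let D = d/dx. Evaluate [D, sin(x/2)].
\frac{\cos{\left(\frac{x}{2} \right)}}{2}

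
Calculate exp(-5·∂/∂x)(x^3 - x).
x^{3} - 15 x^{2} + 74 x - 120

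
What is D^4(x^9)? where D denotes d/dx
3024 x^{5}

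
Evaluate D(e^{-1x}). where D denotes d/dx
- e^{- x}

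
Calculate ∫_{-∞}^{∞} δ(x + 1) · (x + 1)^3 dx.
0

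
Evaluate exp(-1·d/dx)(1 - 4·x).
5 - 4 x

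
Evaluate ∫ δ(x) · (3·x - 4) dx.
-4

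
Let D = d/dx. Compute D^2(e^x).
e^{x}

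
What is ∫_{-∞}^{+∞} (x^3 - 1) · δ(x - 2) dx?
7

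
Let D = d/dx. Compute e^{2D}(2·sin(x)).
2 \sin{\left(x + 2 \right)}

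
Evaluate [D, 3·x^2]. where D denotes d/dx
6 x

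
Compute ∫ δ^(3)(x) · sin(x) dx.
1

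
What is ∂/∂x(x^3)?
3 x^{2}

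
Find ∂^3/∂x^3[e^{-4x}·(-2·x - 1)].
32 \left(4 x - 1\right) e^{- 4 x}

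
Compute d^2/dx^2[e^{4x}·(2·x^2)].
\left(32 x^{2} + 32 x + 4\right) e^{4 x}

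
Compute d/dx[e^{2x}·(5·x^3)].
x^{2} \left(10 x + 15\right) e^{2 x}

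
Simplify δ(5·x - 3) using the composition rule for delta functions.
\frac{\delta(x - 3/5)}{5}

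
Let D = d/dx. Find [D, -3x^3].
- 9 x^{2}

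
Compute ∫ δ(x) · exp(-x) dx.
1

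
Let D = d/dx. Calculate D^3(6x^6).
720 x^{3}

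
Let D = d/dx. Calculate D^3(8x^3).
48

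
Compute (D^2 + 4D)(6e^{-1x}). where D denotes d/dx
- 18 e^{- x}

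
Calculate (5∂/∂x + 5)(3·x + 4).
15 x + 35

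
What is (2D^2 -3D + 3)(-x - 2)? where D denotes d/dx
- 3 x - 3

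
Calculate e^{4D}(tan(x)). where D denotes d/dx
\tan{\left(x + 4 \right)}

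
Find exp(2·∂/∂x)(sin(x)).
\sin{\left(x + 2 \right)}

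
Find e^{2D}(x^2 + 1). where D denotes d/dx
x^{2} + 4 x + 5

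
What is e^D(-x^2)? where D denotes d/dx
- x^{2} - 2 x - 1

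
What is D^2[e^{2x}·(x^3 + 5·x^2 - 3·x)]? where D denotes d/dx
\left(4 x^{3} + 32 x^{2} + 34 x - 2\right) e^{2 x}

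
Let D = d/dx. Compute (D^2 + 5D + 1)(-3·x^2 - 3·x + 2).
- 3 x^{2} - 33 x - 19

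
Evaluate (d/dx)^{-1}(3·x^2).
x^{3}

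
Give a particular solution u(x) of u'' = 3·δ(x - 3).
\frac{3|x - 3|}{2}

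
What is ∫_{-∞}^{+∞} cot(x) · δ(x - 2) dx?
\cot{\left(2 \right)}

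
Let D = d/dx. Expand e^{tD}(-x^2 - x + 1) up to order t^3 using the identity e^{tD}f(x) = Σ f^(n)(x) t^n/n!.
- t^{2} - t \left(2 x + 1\right) - x^{2} - x + 1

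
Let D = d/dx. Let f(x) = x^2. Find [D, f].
2 x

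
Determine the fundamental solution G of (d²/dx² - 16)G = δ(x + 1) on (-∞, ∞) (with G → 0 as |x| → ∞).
-\frac{e^{-4|x + 1|}}{8}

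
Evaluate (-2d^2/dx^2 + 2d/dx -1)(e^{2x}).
- 5 e^{2 x}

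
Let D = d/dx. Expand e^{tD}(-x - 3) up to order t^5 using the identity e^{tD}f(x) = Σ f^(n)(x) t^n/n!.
- t - x - 3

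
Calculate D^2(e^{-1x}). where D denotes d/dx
e^{- x}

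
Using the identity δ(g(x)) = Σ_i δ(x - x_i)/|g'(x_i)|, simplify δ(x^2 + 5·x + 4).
\frac{\delta(x + 1) + \delta(x + 4)}{3}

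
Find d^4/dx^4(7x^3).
0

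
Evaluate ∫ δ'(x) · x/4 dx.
- \frac{1}{4}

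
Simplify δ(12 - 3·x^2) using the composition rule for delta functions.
\frac{\delta(x - 2) + \delta(x + 2)}{12}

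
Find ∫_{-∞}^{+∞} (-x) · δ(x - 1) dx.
-1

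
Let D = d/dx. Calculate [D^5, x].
5D^{4}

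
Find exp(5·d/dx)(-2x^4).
- 2 x^{4} - 40 x^{3} - 300 x^{2} - 1000 x - 1250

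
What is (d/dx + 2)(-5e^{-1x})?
- 5 e^{- x}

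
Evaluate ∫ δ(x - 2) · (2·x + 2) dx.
6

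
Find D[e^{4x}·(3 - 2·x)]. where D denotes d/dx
\left(10 - 8 x\right) e^{4 x}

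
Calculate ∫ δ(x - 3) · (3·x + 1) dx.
10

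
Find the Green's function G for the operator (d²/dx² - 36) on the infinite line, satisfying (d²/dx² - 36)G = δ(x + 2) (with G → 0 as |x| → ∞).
-\frac{e^{-6|x + 2|}}{12}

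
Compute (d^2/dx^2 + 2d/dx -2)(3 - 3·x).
6 x - 12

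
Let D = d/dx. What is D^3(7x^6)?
840 x^{3}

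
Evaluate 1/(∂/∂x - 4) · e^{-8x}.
- \frac{e^{- 8 x}}{12}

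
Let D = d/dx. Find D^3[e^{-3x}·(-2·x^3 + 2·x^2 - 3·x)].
3 \left(18 x^{3} - 72 x^{2} + 99 x - 43\right) e^{- 3 x}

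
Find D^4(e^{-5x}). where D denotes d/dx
625 e^{- 5 x}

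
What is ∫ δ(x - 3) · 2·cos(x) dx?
2 \cos{\left(3 \right)}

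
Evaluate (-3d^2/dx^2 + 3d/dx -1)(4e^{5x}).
- 244 e^{5 x}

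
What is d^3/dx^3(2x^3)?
12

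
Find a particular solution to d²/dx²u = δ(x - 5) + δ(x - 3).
\frac{|x - 5|}{2} + \frac{|x - 3|}{2}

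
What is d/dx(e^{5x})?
5 e^{5 x}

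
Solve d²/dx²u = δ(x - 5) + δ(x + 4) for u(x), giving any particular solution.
\frac{|x - 5|}{2} + \frac{|x + 4|}{2}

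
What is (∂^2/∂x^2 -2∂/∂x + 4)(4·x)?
16 x - 8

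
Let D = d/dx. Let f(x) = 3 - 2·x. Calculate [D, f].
-2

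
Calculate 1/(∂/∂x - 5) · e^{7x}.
\frac{e^{7 x}}{2}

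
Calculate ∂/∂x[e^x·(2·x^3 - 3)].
\left(2 x^{3} + 6 x^{2} - 3\right) e^{x}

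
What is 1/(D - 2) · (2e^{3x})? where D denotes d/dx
2 e^{3 x}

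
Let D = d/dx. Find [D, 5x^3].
15 x^{2}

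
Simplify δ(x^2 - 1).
\frac{\delta(x + 1) + \delta(x - 1)}{2}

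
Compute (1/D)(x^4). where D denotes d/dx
\frac{x^{5}}{5}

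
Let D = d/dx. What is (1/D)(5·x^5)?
\frac{5 x^{6}}{6}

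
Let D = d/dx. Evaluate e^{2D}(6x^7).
6 x^{7} + 84 x^{6} + 504 x^{5} + 1680 x^{4} + 3360 x^{3} + 4032 x^{2} + 2688 x + 768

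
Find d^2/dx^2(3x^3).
18 x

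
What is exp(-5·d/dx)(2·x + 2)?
2 x - 8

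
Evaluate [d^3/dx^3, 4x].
12\frac{d^{2}}{dx^{2}}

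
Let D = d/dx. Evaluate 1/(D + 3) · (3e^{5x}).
\frac{3 e^{5 x}}{8}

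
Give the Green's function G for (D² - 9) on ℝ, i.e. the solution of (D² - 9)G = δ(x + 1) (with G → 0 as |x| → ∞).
-\frac{e^{-3|x + 1|}}{6}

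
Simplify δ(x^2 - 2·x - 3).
\frac{\delta(x + 1) + \delta(x - 3)}{4}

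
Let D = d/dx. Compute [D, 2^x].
2^{x} \log{\left(2 \right)}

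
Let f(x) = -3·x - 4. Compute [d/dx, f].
-3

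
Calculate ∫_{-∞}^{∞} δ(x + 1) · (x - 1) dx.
-2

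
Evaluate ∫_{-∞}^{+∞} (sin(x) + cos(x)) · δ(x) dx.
1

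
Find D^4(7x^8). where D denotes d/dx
11760 x^{4}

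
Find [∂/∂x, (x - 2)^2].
2 x - 4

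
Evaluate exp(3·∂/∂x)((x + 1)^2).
x^{2} + 8 x + 16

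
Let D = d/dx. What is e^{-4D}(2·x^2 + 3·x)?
2 x^{2} - 13 x + 20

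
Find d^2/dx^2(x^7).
42 x^{5}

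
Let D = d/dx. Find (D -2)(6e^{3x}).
6 e^{3 x}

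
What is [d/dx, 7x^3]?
21 x^{2}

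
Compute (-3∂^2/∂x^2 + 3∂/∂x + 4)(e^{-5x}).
- 86 e^{- 5 x}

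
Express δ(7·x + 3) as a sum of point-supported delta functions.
\frac{\delta(x + 3/7)}{7}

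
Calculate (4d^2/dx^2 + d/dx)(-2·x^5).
10 x^{3} \left(- x - 16\right)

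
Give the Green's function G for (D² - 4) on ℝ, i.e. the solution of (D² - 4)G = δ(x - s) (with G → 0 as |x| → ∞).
-\frac{e^{-2|x-s|}}{4}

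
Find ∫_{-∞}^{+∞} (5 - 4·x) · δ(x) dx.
5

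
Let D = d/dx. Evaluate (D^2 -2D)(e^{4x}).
8 e^{4 x}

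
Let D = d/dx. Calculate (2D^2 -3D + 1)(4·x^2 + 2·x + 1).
4 x^{2} - 22 x + 11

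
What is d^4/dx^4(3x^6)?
1080 x^{2}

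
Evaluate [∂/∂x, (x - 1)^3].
3 \left(x - 1\right)^{2}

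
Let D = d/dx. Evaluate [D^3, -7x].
-21D^{2}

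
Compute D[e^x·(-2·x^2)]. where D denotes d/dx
2 x \left(- x - 2\right) e^{x}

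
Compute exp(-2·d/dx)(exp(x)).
e^{x - 2}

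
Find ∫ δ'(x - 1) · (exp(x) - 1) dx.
- e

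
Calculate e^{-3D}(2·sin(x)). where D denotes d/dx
2 \sin{\left(x - 3 \right)}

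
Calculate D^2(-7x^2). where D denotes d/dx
-14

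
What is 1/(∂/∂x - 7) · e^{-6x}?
- \frac{e^{- 6 x}}{13}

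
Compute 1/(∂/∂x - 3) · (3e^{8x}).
\frac{3 e^{8 x}}{5}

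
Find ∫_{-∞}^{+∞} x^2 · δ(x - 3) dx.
9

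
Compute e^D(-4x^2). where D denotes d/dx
- 4 x^{2} - 8 x - 4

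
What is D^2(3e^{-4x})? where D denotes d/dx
48 e^{- 4 x}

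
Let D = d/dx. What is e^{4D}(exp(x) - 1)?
e^{x + 4} - 1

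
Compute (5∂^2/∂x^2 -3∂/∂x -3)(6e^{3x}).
198 e^{3 x}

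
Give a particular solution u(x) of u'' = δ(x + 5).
\frac{|x + 5|}{2}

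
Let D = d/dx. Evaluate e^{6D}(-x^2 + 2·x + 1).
- x^{2} - 10 x - 23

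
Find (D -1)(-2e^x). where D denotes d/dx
0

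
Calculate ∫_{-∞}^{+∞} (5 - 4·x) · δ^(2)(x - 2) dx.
0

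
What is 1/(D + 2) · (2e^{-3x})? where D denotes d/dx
- 2 e^{- 3 x}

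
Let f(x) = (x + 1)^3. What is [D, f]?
3 \left(x + 1\right)^{2}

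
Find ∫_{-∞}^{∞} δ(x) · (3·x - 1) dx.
-1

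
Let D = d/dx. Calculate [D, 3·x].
3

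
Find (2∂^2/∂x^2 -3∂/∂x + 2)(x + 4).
2 x + 5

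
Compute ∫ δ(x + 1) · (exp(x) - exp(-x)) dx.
- 2 \sinh{\left(1 \right)}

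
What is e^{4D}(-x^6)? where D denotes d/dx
- x^{6} - 24 x^{5} - 240 x^{4} - 1280 x^{3} - 3840 x^{2} - 6144 x - 4096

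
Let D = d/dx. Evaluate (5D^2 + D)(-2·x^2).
- 4 x - 20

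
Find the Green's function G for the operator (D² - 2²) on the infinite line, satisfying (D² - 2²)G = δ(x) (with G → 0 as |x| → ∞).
-\frac{e^{-2|x|}}{4}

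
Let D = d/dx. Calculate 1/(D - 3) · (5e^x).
- \frac{5 e^{x}}{2}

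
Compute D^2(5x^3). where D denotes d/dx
30 x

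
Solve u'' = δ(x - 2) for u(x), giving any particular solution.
\frac{|x - 2|}{2}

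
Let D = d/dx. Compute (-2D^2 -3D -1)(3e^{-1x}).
0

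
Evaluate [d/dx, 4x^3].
12 x^{2}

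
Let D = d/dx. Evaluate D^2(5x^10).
450 x^{8}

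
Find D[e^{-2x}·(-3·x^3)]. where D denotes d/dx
x^{2} \left(6 x - 9\right) e^{- 2 x}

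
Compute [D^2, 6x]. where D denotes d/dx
12D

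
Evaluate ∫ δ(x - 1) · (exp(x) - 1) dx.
-1 + e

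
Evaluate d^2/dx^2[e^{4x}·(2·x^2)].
\left(32 x^{2} + 32 x + 4\right) e^{4 x}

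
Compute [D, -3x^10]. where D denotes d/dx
- 30 x^{9}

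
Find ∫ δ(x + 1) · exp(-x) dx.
e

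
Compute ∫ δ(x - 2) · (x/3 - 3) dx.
- \frac{7}{3}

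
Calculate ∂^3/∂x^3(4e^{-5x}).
- 500 e^{- 5 x}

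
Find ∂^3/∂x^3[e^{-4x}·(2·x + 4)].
32 \left(- 4 x - 5\right) e^{- 4 x}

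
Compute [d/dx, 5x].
5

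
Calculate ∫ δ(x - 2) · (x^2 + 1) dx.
5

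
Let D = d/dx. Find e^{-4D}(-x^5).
- x^{5} + 20 x^{4} - 160 x^{3} + 640 x^{2} - 1280 x + 1024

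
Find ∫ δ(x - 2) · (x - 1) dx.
1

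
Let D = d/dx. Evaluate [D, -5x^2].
- 10 x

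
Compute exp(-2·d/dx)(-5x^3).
- 5 x^{3} + 30 x^{2} - 60 x + 40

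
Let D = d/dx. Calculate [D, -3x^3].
- 9 x^{2}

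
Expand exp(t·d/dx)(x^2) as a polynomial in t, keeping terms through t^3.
t^{2} + 2 t x + x^{2}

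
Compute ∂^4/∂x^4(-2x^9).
- 6048 x^{5}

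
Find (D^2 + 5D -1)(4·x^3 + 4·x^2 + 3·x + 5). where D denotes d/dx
- 4 x^{3} + 56 x^{2} + 61 x + 18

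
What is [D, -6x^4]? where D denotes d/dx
- 24 x^{3}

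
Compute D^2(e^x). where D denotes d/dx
e^{x}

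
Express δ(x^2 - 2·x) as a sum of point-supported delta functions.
\frac{\delta(x - 2) + \delta(x)}{2}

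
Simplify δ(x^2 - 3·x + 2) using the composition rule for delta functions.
\frac{\delta(x - 2) + \delta(x - 1)}{1}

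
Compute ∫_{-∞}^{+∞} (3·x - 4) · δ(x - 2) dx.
2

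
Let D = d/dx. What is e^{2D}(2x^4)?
2 x^{4} + 16 x^{3} + 48 x^{2} + 64 x + 32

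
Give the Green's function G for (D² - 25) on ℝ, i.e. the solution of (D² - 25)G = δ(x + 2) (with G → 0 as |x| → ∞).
-\frac{e^{-5|x + 2|}}{10}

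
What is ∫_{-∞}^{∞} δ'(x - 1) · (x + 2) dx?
-1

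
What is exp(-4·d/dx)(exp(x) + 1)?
e^{x - 4} + 1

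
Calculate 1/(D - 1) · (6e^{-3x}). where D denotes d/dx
- \frac{3 e^{- 3 x}}{2}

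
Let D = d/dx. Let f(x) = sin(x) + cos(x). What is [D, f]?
- \sin{\left(x \right)} + \cos{\left(x \right)}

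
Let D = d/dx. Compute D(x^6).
6 x^{5}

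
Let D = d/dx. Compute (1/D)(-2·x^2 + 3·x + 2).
- \frac{2 x^{3}}{3} + \frac{3 x^{2}}{2} + 2 x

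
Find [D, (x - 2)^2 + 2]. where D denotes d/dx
2 x - 4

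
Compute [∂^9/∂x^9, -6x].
-54\frac{d^{8}}{dx^{8}}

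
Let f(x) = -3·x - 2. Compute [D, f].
-3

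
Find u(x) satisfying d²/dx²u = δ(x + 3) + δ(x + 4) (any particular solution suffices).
\frac{|x + 3|}{2} + \frac{|x + 4|}{2}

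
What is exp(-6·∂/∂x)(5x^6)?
5 x^{6} - 180 x^{5} + 2700 x^{4} - 21600 x^{3} + 97200 x^{2} - 233280 x + 233280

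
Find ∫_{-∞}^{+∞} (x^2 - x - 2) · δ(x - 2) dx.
0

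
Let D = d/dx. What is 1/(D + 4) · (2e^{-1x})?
\frac{2 e^{- x}}{3}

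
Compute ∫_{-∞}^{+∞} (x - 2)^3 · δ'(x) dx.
-12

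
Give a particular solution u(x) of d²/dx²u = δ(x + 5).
\frac{|x + 5|}{2}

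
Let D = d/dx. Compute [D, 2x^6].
12 x^{5}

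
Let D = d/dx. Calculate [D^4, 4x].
16D^{3}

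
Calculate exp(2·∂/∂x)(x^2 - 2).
x^{2} + 4 x + 2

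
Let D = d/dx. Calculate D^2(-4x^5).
- 80 x^{3}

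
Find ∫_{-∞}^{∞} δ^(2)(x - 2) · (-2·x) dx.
0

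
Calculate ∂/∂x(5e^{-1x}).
- 5 e^{- x}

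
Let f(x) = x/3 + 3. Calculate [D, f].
\frac{1}{3}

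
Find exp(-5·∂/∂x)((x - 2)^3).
x^{3} - 21 x^{2} + 147 x - 343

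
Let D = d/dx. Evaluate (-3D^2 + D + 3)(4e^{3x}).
- 84 e^{3 x}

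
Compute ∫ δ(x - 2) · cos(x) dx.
\cos{\left(2 \right)}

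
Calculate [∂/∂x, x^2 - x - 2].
2 x - 1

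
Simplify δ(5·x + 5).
\frac{\delta(x + 1)}{5}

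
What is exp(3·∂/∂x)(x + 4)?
x + 7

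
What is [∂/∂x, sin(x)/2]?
\frac{\cos{\left(x \right)}}{2}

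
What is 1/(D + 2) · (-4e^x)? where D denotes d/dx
- \frac{4 e^{x}}{3}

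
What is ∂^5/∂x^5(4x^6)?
2880 x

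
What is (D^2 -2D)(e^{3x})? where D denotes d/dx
3 e^{3 x}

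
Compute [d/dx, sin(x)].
\cos{\left(x \right)}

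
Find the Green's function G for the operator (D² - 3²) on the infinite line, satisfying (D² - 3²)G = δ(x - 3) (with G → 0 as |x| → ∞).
-\frac{e^{-3|x - 3|}}{6}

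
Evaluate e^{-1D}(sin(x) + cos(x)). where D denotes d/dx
\sqrt{2} \cos{\left(- x + \frac{\pi}{4} + 1 \right)}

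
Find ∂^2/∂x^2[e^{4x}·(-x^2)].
\left(- 16 x^{2} - 16 x - 2\right) e^{4 x}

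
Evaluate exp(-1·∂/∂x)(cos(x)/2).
\frac{\cos{\left(x - 1 \right)}}{2}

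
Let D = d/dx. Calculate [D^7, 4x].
28D^{6}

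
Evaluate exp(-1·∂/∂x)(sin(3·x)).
\sin{\left(3 x - 3 \right)}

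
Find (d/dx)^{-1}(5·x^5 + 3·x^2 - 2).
\frac{5 x^{6}}{6} + x^{3} - 2 x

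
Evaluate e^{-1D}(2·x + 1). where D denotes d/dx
2 x - 1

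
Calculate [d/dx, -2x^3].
- 6 x^{2}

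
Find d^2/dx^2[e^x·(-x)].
\left(- x - 2\right) e^{x}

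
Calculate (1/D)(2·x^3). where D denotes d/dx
\frac{x^{4}}{2}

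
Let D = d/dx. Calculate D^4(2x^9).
6048 x^{5}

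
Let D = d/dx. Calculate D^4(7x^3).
0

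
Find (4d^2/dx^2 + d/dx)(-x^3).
3 x \left(- x - 8\right)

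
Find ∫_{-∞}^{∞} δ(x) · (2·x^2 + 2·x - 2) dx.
-2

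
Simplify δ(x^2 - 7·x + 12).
\frac{\delta(x - 4) + \delta(x - 3)}{1}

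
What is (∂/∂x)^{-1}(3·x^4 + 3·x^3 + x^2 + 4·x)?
\frac{3 x^{5}}{5} + \frac{3 x^{4}}{4} + \frac{x^{3}}{3} + 2 x^{2}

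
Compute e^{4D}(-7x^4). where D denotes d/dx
- 7 x^{4} - 112 x^{3} - 672 x^{2} - 1792 x - 1792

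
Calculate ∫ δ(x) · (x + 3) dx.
3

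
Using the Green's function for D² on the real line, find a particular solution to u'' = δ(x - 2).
\frac{|x - 2|}{2}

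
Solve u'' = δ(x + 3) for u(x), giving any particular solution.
\frac{|x + 3|}{2}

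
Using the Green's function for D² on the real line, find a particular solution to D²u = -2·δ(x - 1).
-|x - 1|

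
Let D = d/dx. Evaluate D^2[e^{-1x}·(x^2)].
\left(x^{2} - 4 x + 2\right) e^{- x}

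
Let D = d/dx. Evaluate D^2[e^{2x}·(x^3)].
2 x \left(2 x^{2} + 6 x + 3\right) e^{2 x}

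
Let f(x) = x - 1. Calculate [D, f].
1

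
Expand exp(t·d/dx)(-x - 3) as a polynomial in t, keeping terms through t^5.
- t - x - 3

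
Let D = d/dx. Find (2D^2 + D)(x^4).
4 x^{2} \left(x + 6\right)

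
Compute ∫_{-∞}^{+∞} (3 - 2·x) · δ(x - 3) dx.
-3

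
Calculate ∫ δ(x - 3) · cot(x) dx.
\cot{\left(3 \right)}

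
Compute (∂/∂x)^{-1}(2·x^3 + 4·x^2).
\frac{x^{4}}{2} + \frac{4 x^{3}}{3}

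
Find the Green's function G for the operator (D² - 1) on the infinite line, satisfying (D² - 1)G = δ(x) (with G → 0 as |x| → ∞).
-\frac{e^{-|x|}}{2}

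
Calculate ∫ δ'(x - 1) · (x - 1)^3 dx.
0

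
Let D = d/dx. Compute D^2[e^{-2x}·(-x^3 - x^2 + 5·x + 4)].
2 \left(- 2 x^{3} + 4 x^{2} + 11 x - 3\right) e^{- 2 x}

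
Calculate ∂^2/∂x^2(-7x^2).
-14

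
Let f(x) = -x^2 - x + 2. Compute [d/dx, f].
- 2 x - 1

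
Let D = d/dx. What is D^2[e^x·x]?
\left(x + 2\right) e^{x}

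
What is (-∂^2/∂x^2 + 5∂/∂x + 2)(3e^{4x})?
18 e^{4 x}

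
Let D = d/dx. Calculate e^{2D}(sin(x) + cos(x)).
\sqrt{2} \sin{\left(x + \frac{\pi}{4} + 2 \right)}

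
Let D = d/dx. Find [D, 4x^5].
20 x^{4}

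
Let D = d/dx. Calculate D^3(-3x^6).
- 360 x^{3}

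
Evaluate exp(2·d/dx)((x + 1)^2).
x^{2} + 6 x + 9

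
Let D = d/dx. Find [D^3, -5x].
-15D^{2}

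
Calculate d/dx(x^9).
9 x^{8}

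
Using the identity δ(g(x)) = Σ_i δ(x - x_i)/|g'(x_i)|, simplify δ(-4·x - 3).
\frac{\delta(x + 3/4)}{4}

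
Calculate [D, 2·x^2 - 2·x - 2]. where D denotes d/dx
4 x - 2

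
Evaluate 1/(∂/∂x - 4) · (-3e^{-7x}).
\frac{3 e^{- 7 x}}{11}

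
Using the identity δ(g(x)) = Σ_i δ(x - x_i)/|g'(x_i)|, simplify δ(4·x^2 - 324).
\frac{\delta(x - 9) + \delta(x + 9)}{72}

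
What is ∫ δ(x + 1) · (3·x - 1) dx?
-4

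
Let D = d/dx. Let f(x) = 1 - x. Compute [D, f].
-1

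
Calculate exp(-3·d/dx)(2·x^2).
2 x^{2} - 12 x + 18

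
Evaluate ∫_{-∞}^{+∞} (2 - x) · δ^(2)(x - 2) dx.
0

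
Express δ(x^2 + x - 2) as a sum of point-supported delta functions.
\frac{\delta(x + 2) + \delta(x - 1)}{3}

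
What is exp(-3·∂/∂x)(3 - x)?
6 - x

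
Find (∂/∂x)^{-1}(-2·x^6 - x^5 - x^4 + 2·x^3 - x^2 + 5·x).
- \frac{2 x^{7}}{7} - \frac{x^{6}}{6} - \frac{x^{5}}{5} + \frac{x^{4}}{2} - \frac{x^{3}}{3} + \frac{5 x^{2}}{2}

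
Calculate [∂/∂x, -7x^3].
- 21 x^{2}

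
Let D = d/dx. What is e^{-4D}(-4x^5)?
- 4 x^{5} + 80 x^{4} - 640 x^{3} + 2560 x^{2} - 5120 x + 4096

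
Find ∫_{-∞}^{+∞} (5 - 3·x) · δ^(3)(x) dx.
0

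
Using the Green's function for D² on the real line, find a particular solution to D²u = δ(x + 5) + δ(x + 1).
\frac{|x + 5|}{2} + \frac{|x + 1|}{2}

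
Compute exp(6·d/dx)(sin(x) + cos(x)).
\sqrt{2} \sin{\left(x + \frac{\pi}{4} + 6 \right)}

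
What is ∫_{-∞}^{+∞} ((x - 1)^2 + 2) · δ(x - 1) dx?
2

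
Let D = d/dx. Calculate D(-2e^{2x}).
- 4 e^{2 x}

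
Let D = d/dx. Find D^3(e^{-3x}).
- 27 e^{- 3 x}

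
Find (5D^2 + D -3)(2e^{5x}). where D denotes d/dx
254 e^{5 x}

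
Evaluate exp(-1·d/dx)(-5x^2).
- 5 x^{2} + 10 x - 5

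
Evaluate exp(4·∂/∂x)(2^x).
2^{x + 4}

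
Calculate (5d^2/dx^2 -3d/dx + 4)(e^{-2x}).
30 e^{- 2 x}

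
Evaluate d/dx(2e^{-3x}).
- 6 e^{- 3 x}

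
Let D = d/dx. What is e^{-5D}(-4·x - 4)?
16 - 4 x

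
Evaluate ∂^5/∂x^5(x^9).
15120 x^{4}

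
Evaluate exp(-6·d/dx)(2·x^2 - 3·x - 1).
2 x^{2} - 27 x + 89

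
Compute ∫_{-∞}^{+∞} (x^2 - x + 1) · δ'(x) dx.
1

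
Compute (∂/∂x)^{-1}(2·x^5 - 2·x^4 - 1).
\frac{x^{6}}{3} - \frac{2 x^{5}}{5} - x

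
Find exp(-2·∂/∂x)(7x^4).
7 x^{4} - 56 x^{3} + 168 x^{2} - 224 x + 112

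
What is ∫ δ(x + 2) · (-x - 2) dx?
0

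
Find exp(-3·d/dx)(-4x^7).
- 4 x^{7} + 84 x^{6} - 756 x^{5} + 3780 x^{4} - 11340 x^{3} + 20412 x^{2} - 20412 x + 8748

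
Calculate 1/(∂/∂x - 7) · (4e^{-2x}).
- \frac{4 e^{- 2 x}}{9}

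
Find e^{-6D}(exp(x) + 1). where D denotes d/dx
e^{x - 6} + 1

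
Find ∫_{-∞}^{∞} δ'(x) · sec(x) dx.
0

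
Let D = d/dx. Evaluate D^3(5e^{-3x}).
- 135 e^{- 3 x}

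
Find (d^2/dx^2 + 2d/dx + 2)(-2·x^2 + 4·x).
4 - 4 x^{2}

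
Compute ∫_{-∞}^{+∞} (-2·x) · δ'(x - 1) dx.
2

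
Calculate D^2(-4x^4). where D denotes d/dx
- 48 x^{2}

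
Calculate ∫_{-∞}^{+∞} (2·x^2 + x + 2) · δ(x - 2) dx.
12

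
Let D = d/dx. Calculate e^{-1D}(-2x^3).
- 2 x^{3} + 6 x^{2} - 6 x + 2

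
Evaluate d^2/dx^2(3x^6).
90 x^{4}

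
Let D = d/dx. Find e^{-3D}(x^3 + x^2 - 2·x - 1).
x^{3} - 8 x^{2} + 19 x - 13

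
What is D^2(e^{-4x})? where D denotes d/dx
16 e^{- 4 x}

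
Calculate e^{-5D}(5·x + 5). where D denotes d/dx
5 x - 20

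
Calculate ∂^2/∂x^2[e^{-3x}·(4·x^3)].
12 x \left(3 x^{2} - 6 x + 2\right) e^{- 3 x}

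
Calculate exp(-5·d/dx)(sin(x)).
\sin{\left(x - 5 \right)}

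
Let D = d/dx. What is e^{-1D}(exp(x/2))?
e^{\frac{x}{2} - \frac{1}{2}}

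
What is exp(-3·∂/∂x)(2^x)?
2^{x - 3}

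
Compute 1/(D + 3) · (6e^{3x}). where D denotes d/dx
e^{3 x}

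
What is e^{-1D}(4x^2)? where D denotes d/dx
4 x^{2} - 8 x + 4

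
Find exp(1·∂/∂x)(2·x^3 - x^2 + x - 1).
2 x^{3} + 5 x^{2} + 5 x + 1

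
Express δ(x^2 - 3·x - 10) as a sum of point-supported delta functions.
\frac{\delta(x + 2) + \delta(x - 5)}{7}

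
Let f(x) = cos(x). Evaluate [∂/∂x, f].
- \sin{\left(x \right)}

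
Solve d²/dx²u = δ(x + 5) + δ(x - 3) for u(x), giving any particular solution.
\frac{|x + 5|}{2} + \frac{|x - 3|}{2}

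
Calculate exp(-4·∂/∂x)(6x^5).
6 x^{5} - 120 x^{4} + 960 x^{3} - 3840 x^{2} + 7680 x - 6144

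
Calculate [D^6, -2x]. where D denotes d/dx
-12D^{5}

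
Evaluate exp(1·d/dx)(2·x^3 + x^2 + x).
2 x^{3} + 7 x^{2} + 9 x + 4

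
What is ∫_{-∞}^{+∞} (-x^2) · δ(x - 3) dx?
-9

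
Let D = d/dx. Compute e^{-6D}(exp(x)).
e^{x - 6}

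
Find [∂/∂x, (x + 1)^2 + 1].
2 x + 2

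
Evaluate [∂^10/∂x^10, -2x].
-20\frac{d^{9}}{dx^{9}}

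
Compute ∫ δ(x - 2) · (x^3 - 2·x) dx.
4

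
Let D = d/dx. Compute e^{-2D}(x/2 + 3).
\frac{x}{2} + 2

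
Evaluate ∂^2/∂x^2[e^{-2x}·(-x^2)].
2 \left(- 2 x^{2} + 4 x - 1\right) e^{- 2 x}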